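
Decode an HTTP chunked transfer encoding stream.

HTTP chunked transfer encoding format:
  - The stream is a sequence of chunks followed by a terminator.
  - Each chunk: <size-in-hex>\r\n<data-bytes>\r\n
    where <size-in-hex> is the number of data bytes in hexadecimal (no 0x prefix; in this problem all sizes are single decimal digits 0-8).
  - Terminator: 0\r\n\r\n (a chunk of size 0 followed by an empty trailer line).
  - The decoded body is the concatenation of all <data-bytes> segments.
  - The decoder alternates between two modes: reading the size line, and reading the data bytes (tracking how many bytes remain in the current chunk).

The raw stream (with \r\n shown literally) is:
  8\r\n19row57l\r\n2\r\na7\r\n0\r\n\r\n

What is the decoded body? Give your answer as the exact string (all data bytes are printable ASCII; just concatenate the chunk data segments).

Answer: 19row57la7

Derivation:
Chunk 1: stream[0..1]='8' size=0x8=8, data at stream[3..11]='19row57l' -> body[0..8], body so far='19row57l'
Chunk 2: stream[13..14]='2' size=0x2=2, data at stream[16..18]='a7' -> body[8..10], body so far='19row57la7'
Chunk 3: stream[20..21]='0' size=0 (terminator). Final body='19row57la7' (10 bytes)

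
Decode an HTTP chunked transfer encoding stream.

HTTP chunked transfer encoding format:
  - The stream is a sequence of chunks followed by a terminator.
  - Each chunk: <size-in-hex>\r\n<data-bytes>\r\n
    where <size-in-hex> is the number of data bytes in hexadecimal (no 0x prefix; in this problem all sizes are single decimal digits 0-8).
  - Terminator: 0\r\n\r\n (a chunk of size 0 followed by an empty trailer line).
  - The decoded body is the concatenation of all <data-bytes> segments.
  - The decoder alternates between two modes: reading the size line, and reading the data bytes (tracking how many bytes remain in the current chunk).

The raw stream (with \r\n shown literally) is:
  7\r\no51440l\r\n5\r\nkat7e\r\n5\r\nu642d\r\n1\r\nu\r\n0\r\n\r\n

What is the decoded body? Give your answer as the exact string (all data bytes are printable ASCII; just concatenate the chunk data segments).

Chunk 1: stream[0..1]='7' size=0x7=7, data at stream[3..10]='o51440l' -> body[0..7], body so far='o51440l'
Chunk 2: stream[12..13]='5' size=0x5=5, data at stream[15..20]='kat7e' -> body[7..12], body so far='o51440lkat7e'
Chunk 3: stream[22..23]='5' size=0x5=5, data at stream[25..30]='u642d' -> body[12..17], body so far='o51440lkat7eu642d'
Chunk 4: stream[32..33]='1' size=0x1=1, data at stream[35..36]='u' -> body[17..18], body so far='o51440lkat7eu642du'
Chunk 5: stream[38..39]='0' size=0 (terminator). Final body='o51440lkat7eu642du' (18 bytes)

Answer: o51440lkat7eu642du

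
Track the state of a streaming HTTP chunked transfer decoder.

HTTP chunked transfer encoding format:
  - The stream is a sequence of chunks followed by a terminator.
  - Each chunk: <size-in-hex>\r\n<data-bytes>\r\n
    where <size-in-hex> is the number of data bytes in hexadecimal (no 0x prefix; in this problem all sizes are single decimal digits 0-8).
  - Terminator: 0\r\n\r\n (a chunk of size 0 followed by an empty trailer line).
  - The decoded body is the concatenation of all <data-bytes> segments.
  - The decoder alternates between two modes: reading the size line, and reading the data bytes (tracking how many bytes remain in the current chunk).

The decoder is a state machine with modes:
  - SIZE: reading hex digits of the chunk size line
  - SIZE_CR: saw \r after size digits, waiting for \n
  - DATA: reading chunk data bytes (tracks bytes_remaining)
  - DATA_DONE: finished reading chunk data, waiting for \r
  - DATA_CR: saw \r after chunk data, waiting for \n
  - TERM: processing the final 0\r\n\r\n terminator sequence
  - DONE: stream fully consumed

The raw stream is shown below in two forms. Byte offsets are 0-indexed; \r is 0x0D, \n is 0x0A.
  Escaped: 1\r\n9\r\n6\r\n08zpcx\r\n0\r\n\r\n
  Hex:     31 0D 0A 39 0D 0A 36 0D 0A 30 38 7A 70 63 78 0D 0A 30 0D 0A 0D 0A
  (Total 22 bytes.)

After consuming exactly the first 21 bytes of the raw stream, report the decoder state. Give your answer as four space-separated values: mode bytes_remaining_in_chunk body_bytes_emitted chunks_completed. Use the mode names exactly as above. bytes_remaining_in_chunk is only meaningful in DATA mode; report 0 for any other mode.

Byte 0 = '1': mode=SIZE remaining=0 emitted=0 chunks_done=0
Byte 1 = 0x0D: mode=SIZE_CR remaining=0 emitted=0 chunks_done=0
Byte 2 = 0x0A: mode=DATA remaining=1 emitted=0 chunks_done=0
Byte 3 = '9': mode=DATA_DONE remaining=0 emitted=1 chunks_done=0
Byte 4 = 0x0D: mode=DATA_CR remaining=0 emitted=1 chunks_done=0
Byte 5 = 0x0A: mode=SIZE remaining=0 emitted=1 chunks_done=1
Byte 6 = '6': mode=SIZE remaining=0 emitted=1 chunks_done=1
Byte 7 = 0x0D: mode=SIZE_CR remaining=0 emitted=1 chunks_done=1
Byte 8 = 0x0A: mode=DATA remaining=6 emitted=1 chunks_done=1
Byte 9 = '0': mode=DATA remaining=5 emitted=2 chunks_done=1
Byte 10 = '8': mode=DATA remaining=4 emitted=3 chunks_done=1
Byte 11 = 'z': mode=DATA remaining=3 emitted=4 chunks_done=1
Byte 12 = 'p': mode=DATA remaining=2 emitted=5 chunks_done=1
Byte 13 = 'c': mode=DATA remaining=1 emitted=6 chunks_done=1
Byte 14 = 'x': mode=DATA_DONE remaining=0 emitted=7 chunks_done=1
Byte 15 = 0x0D: mode=DATA_CR remaining=0 emitted=7 chunks_done=1
Byte 16 = 0x0A: mode=SIZE remaining=0 emitted=7 chunks_done=2
Byte 17 = '0': mode=SIZE remaining=0 emitted=7 chunks_done=2
Byte 18 = 0x0D: mode=SIZE_CR remaining=0 emitted=7 chunks_done=2
Byte 19 = 0x0A: mode=TERM remaining=0 emitted=7 chunks_done=2
Byte 20 = 0x0D: mode=TERM remaining=0 emitted=7 chunks_done=2

Answer: TERM 0 7 2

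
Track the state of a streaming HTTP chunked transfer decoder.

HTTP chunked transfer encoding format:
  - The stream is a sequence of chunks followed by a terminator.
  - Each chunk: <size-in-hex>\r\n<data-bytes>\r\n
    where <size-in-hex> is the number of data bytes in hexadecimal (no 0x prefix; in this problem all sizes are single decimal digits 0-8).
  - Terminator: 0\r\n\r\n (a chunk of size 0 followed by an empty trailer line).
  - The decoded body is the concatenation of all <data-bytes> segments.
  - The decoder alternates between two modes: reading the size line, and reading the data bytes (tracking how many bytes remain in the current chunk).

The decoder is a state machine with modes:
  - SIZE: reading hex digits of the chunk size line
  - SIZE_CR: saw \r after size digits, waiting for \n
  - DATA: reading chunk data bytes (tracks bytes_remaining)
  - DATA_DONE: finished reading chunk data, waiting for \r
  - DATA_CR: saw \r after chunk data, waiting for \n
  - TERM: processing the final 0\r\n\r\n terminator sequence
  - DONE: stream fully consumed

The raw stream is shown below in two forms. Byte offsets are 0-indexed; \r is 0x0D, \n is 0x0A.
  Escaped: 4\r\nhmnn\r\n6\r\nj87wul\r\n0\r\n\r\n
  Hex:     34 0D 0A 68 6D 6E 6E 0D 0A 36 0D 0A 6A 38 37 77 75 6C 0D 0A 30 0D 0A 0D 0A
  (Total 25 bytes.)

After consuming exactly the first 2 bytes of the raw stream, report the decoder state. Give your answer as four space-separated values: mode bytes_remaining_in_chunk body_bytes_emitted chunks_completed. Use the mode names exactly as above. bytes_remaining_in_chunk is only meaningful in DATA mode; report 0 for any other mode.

Answer: SIZE_CR 0 0 0

Derivation:
Byte 0 = '4': mode=SIZE remaining=0 emitted=0 chunks_done=0
Byte 1 = 0x0D: mode=SIZE_CR remaining=0 emitted=0 chunks_done=0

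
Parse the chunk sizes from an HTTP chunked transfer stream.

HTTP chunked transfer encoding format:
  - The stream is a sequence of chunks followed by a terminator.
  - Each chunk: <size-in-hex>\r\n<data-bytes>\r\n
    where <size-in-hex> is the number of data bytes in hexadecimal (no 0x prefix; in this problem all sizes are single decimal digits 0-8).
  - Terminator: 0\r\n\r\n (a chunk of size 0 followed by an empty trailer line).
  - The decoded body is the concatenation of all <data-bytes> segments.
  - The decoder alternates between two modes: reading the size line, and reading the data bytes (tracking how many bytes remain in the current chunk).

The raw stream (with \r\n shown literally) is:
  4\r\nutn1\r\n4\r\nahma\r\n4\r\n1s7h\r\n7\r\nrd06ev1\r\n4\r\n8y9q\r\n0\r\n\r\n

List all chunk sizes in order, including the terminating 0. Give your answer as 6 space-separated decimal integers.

Chunk 1: stream[0..1]='4' size=0x4=4, data at stream[3..7]='utn1' -> body[0..4], body so far='utn1'
Chunk 2: stream[9..10]='4' size=0x4=4, data at stream[12..16]='ahma' -> body[4..8], body so far='utn1ahma'
Chunk 3: stream[18..19]='4' size=0x4=4, data at stream[21..25]='1s7h' -> body[8..12], body so far='utn1ahma1s7h'
Chunk 4: stream[27..28]='7' size=0x7=7, data at stream[30..37]='rd06ev1' -> body[12..19], body so far='utn1ahma1s7hrd06ev1'
Chunk 5: stream[39..40]='4' size=0x4=4, data at stream[42..46]='8y9q' -> body[19..23], body so far='utn1ahma1s7hrd06ev18y9q'
Chunk 6: stream[48..49]='0' size=0 (terminator). Final body='utn1ahma1s7hrd06ev18y9q' (23 bytes)

Answer: 4 4 4 7 4 0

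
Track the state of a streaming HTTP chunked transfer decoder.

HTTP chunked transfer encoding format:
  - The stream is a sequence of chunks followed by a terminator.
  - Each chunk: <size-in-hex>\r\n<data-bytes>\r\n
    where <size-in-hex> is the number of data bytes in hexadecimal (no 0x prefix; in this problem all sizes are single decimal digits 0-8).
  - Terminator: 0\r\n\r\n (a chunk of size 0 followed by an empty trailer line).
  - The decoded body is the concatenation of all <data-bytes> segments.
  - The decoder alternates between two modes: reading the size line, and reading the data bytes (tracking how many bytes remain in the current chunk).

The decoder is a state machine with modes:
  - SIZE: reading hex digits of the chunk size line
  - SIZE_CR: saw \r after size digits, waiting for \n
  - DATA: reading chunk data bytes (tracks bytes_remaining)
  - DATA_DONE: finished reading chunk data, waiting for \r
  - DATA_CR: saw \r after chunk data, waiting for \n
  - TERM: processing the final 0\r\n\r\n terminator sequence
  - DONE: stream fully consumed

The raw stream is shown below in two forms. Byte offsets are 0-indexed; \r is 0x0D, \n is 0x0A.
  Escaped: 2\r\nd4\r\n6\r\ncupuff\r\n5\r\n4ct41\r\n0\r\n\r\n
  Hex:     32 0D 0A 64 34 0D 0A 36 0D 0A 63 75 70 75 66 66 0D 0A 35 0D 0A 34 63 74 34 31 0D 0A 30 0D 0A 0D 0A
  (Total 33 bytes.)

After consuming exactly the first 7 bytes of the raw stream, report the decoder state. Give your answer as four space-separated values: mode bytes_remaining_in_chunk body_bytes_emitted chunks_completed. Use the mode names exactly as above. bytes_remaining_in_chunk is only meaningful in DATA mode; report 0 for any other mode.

Byte 0 = '2': mode=SIZE remaining=0 emitted=0 chunks_done=0
Byte 1 = 0x0D: mode=SIZE_CR remaining=0 emitted=0 chunks_done=0
Byte 2 = 0x0A: mode=DATA remaining=2 emitted=0 chunks_done=0
Byte 3 = 'd': mode=DATA remaining=1 emitted=1 chunks_done=0
Byte 4 = '4': mode=DATA_DONE remaining=0 emitted=2 chunks_done=0
Byte 5 = 0x0D: mode=DATA_CR remaining=0 emitted=2 chunks_done=0
Byte 6 = 0x0A: mode=SIZE remaining=0 emitted=2 chunks_done=1

Answer: SIZE 0 2 1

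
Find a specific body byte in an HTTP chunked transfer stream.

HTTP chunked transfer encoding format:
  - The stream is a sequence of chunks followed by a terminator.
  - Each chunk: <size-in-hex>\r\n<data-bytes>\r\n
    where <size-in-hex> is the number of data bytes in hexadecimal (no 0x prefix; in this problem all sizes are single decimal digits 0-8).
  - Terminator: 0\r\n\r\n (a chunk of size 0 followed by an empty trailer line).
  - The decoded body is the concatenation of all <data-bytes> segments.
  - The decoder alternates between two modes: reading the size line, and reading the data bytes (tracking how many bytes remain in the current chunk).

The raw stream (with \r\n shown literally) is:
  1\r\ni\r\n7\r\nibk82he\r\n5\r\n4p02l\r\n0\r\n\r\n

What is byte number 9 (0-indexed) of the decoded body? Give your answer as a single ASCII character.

Chunk 1: stream[0..1]='1' size=0x1=1, data at stream[3..4]='i' -> body[0..1], body so far='i'
Chunk 2: stream[6..7]='7' size=0x7=7, data at stream[9..16]='ibk82he' -> body[1..8], body so far='iibk82he'
Chunk 3: stream[18..19]='5' size=0x5=5, data at stream[21..26]='4p02l' -> body[8..13], body so far='iibk82he4p02l'
Chunk 4: stream[28..29]='0' size=0 (terminator). Final body='iibk82he4p02l' (13 bytes)
Body byte 9 = 'p'

Answer: p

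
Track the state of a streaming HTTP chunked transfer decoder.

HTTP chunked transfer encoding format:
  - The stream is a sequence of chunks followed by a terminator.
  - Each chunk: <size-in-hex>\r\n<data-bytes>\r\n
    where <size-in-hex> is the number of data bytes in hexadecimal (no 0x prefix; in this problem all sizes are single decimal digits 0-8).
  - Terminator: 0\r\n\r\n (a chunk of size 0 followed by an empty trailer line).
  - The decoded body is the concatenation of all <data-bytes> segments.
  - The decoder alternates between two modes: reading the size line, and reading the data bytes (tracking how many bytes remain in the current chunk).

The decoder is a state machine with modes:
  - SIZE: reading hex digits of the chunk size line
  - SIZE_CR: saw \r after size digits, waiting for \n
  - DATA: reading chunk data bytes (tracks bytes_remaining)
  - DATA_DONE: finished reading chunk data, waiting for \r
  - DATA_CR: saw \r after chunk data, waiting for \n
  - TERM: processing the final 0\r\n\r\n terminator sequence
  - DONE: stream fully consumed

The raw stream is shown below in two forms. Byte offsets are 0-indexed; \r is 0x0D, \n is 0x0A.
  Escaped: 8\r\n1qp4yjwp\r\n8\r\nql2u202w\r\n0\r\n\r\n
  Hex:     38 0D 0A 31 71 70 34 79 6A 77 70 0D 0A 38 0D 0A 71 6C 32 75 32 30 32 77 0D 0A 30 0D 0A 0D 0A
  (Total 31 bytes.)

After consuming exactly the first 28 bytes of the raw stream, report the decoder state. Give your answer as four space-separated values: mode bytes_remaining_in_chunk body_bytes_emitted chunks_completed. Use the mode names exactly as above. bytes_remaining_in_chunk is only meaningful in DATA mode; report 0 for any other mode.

Byte 0 = '8': mode=SIZE remaining=0 emitted=0 chunks_done=0
Byte 1 = 0x0D: mode=SIZE_CR remaining=0 emitted=0 chunks_done=0
Byte 2 = 0x0A: mode=DATA remaining=8 emitted=0 chunks_done=0
Byte 3 = '1': mode=DATA remaining=7 emitted=1 chunks_done=0
Byte 4 = 'q': mode=DATA remaining=6 emitted=2 chunks_done=0
Byte 5 = 'p': mode=DATA remaining=5 emitted=3 chunks_done=0
Byte 6 = '4': mode=DATA remaining=4 emitted=4 chunks_done=0
Byte 7 = 'y': mode=DATA remaining=3 emitted=5 chunks_done=0
Byte 8 = 'j': mode=DATA remaining=2 emitted=6 chunks_done=0
Byte 9 = 'w': mode=DATA remaining=1 emitted=7 chunks_done=0
Byte 10 = 'p': mode=DATA_DONE remaining=0 emitted=8 chunks_done=0
Byte 11 = 0x0D: mode=DATA_CR remaining=0 emitted=8 chunks_done=0
Byte 12 = 0x0A: mode=SIZE remaining=0 emitted=8 chunks_done=1
Byte 13 = '8': mode=SIZE remaining=0 emitted=8 chunks_done=1
Byte 14 = 0x0D: mode=SIZE_CR remaining=0 emitted=8 chunks_done=1
Byte 15 = 0x0A: mode=DATA remaining=8 emitted=8 chunks_done=1
Byte 16 = 'q': mode=DATA remaining=7 emitted=9 chunks_done=1
Byte 17 = 'l': mode=DATA remaining=6 emitted=10 chunks_done=1
Byte 18 = '2': mode=DATA remaining=5 emitted=11 chunks_done=1
Byte 19 = 'u': mode=DATA remaining=4 emitted=12 chunks_done=1
Byte 20 = '2': mode=DATA remaining=3 emitted=13 chunks_done=1
Byte 21 = '0': mode=DATA remaining=2 emitted=14 chunks_done=1
Byte 22 = '2': mode=DATA remaining=1 emitted=15 chunks_done=1
Byte 23 = 'w': mode=DATA_DONE remaining=0 emitted=16 chunks_done=1
Byte 24 = 0x0D: mode=DATA_CR remaining=0 emitted=16 chunks_done=1
Byte 25 = 0x0A: mode=SIZE remaining=0 emitted=16 chunks_done=2
Byte 26 = '0': mode=SIZE remaining=0 emitted=16 chunks_done=2
Byte 27 = 0x0D: mode=SIZE_CR remaining=0 emitted=16 chunks_done=2

Answer: SIZE_CR 0 16 2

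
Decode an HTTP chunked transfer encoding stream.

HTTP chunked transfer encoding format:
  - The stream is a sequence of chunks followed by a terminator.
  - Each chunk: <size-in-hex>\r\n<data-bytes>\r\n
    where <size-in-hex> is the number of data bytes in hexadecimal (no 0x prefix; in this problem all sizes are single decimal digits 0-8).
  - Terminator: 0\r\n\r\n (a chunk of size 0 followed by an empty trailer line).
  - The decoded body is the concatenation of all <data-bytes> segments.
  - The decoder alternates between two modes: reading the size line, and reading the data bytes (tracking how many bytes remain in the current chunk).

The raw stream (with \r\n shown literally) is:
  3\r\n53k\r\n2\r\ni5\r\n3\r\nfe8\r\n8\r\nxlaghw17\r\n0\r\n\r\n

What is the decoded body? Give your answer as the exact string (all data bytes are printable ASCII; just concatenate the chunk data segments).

Answer: 53ki5fe8xlaghw17

Derivation:
Chunk 1: stream[0..1]='3' size=0x3=3, data at stream[3..6]='53k' -> body[0..3], body so far='53k'
Chunk 2: stream[8..9]='2' size=0x2=2, data at stream[11..13]='i5' -> body[3..5], body so far='53ki5'
Chunk 3: stream[15..16]='3' size=0x3=3, data at stream[18..21]='fe8' -> body[5..8], body so far='53ki5fe8'
Chunk 4: stream[23..24]='8' size=0x8=8, data at stream[26..34]='xlaghw17' -> body[8..16], body so far='53ki5fe8xlaghw17'
Chunk 5: stream[36..37]='0' size=0 (terminator). Final body='53ki5fe8xlaghw17' (16 bytes)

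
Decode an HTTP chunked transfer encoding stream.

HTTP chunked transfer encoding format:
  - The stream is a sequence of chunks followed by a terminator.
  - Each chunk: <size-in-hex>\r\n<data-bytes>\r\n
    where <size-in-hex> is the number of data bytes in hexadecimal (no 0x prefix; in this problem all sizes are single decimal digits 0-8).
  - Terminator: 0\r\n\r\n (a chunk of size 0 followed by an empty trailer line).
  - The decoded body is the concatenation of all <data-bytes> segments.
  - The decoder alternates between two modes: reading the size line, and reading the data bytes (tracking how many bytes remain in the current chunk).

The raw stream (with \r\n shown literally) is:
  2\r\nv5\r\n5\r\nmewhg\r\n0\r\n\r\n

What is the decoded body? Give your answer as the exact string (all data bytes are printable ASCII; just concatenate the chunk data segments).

Chunk 1: stream[0..1]='2' size=0x2=2, data at stream[3..5]='v5' -> body[0..2], body so far='v5'
Chunk 2: stream[7..8]='5' size=0x5=5, data at stream[10..15]='mewhg' -> body[2..7], body so far='v5mewhg'
Chunk 3: stream[17..18]='0' size=0 (terminator). Final body='v5mewhg' (7 bytes)

Answer: v5mewhg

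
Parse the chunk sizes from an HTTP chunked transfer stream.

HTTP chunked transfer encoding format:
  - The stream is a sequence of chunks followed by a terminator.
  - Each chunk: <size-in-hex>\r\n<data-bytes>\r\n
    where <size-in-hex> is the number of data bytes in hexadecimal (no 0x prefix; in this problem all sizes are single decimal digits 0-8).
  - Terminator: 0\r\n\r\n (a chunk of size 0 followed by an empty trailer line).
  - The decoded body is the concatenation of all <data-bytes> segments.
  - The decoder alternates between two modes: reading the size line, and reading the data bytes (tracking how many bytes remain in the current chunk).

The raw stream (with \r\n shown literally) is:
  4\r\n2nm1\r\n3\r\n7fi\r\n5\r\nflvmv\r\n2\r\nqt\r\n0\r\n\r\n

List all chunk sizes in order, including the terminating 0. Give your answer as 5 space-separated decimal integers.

Chunk 1: stream[0..1]='4' size=0x4=4, data at stream[3..7]='2nm1' -> body[0..4], body so far='2nm1'
Chunk 2: stream[9..10]='3' size=0x3=3, data at stream[12..15]='7fi' -> body[4..7], body so far='2nm17fi'
Chunk 3: stream[17..18]='5' size=0x5=5, data at stream[20..25]='flvmv' -> body[7..12], body so far='2nm17fiflvmv'
Chunk 4: stream[27..28]='2' size=0x2=2, data at stream[30..32]='qt' -> body[12..14], body so far='2nm17fiflvmvqt'
Chunk 5: stream[34..35]='0' size=0 (terminator). Final body='2nm17fiflvmvqt' (14 bytes)

Answer: 4 3 5 2 0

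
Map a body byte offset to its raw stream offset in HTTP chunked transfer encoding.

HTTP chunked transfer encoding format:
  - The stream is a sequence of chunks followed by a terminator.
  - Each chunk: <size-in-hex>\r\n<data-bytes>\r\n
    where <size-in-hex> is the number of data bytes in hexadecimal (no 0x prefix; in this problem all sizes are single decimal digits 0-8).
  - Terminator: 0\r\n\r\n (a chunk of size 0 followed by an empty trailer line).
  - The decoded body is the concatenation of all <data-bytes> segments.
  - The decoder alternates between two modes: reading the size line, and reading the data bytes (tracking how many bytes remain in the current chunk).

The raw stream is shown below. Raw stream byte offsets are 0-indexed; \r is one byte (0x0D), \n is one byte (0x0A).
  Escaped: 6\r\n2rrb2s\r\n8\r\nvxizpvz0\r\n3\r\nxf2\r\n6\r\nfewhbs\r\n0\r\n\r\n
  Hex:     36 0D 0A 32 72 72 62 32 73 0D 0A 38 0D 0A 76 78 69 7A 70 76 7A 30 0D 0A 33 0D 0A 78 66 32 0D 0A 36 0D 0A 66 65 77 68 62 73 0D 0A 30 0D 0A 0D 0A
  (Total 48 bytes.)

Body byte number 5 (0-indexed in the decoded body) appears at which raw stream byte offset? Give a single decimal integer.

Chunk 1: stream[0..1]='6' size=0x6=6, data at stream[3..9]='2rrb2s' -> body[0..6], body so far='2rrb2s'
Chunk 2: stream[11..12]='8' size=0x8=8, data at stream[14..22]='vxizpvz0' -> body[6..14], body so far='2rrb2svxizpvz0'
Chunk 3: stream[24..25]='3' size=0x3=3, data at stream[27..30]='xf2' -> body[14..17], body so far='2rrb2svxizpvz0xf2'
Chunk 4: stream[32..33]='6' size=0x6=6, data at stream[35..41]='fewhbs' -> body[17..23], body so far='2rrb2svxizpvz0xf2fewhbs'
Chunk 5: stream[43..44]='0' size=0 (terminator). Final body='2rrb2svxizpvz0xf2fewhbs' (23 bytes)
Body byte 5 at stream offset 8

Answer: 8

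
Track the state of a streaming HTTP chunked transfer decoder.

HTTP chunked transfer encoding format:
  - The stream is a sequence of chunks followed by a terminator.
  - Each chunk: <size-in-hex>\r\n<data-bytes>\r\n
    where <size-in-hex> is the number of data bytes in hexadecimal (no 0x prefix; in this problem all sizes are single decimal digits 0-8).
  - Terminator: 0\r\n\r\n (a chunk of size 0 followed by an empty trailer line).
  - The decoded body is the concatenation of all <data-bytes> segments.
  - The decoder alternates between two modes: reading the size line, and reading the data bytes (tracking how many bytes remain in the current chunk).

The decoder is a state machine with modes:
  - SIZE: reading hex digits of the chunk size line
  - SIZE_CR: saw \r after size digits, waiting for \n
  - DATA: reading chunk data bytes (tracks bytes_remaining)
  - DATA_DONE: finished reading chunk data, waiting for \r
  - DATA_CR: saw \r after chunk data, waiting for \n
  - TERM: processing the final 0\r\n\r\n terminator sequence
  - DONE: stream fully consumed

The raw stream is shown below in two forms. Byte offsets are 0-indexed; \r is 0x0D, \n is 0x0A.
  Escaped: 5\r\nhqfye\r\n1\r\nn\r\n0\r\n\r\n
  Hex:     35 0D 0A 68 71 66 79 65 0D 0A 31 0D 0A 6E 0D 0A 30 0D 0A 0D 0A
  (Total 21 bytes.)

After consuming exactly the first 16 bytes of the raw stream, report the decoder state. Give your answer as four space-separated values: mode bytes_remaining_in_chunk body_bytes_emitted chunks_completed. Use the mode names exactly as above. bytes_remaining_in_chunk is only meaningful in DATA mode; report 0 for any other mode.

Answer: SIZE 0 6 2

Derivation:
Byte 0 = '5': mode=SIZE remaining=0 emitted=0 chunks_done=0
Byte 1 = 0x0D: mode=SIZE_CR remaining=0 emitted=0 chunks_done=0
Byte 2 = 0x0A: mode=DATA remaining=5 emitted=0 chunks_done=0
Byte 3 = 'h': mode=DATA remaining=4 emitted=1 chunks_done=0
Byte 4 = 'q': mode=DATA remaining=3 emitted=2 chunks_done=0
Byte 5 = 'f': mode=DATA remaining=2 emitted=3 chunks_done=0
Byte 6 = 'y': mode=DATA remaining=1 emitted=4 chunks_done=0
Byte 7 = 'e': mode=DATA_DONE remaining=0 emitted=5 chunks_done=0
Byte 8 = 0x0D: mode=DATA_CR remaining=0 emitted=5 chunks_done=0
Byte 9 = 0x0A: mode=SIZE remaining=0 emitted=5 chunks_done=1
Byte 10 = '1': mode=SIZE remaining=0 emitted=5 chunks_done=1
Byte 11 = 0x0D: mode=SIZE_CR remaining=0 emitted=5 chunks_done=1
Byte 12 = 0x0A: mode=DATA remaining=1 emitted=5 chunks_done=1
Byte 13 = 'n': mode=DATA_DONE remaining=0 emitted=6 chunks_done=1
Byte 14 = 0x0D: mode=DATA_CR remaining=0 emitted=6 chunks_done=1
Byte 15 = 0x0A: mode=SIZE remaining=0 emitted=6 chunks_done=2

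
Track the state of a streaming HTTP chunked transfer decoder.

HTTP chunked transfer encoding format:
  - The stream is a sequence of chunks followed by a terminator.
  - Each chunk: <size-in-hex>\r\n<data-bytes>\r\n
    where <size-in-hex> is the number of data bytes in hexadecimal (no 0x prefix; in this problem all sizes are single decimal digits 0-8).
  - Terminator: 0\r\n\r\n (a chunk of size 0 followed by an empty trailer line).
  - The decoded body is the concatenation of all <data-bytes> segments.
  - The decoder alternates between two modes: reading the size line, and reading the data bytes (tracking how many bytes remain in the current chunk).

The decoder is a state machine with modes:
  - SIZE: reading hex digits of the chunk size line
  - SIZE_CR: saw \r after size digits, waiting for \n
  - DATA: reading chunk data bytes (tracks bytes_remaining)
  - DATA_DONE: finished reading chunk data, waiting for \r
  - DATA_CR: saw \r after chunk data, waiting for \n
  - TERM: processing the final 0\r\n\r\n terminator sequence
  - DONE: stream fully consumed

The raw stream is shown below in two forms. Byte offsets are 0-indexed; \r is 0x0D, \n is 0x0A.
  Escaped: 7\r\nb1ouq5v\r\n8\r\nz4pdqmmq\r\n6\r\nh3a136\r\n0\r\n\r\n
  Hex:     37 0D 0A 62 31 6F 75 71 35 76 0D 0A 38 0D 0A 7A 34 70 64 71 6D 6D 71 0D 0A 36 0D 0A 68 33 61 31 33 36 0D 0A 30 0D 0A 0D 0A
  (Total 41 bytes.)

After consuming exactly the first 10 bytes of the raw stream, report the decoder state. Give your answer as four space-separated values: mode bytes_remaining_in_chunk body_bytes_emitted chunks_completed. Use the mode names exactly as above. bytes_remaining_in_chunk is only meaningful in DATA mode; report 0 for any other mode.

Answer: DATA_DONE 0 7 0

Derivation:
Byte 0 = '7': mode=SIZE remaining=0 emitted=0 chunks_done=0
Byte 1 = 0x0D: mode=SIZE_CR remaining=0 emitted=0 chunks_done=0
Byte 2 = 0x0A: mode=DATA remaining=7 emitted=0 chunks_done=0
Byte 3 = 'b': mode=DATA remaining=6 emitted=1 chunks_done=0
Byte 4 = '1': mode=DATA remaining=5 emitted=2 chunks_done=0
Byte 5 = 'o': mode=DATA remaining=4 emitted=3 chunks_done=0
Byte 6 = 'u': mode=DATA remaining=3 emitted=4 chunks_done=0
Byte 7 = 'q': mode=DATA remaining=2 emitted=5 chunks_done=0
Byte 8 = '5': mode=DATA remaining=1 emitted=6 chunks_done=0
Byte 9 = 'v': mode=DATA_DONE remaining=0 emitted=7 chunks_done=0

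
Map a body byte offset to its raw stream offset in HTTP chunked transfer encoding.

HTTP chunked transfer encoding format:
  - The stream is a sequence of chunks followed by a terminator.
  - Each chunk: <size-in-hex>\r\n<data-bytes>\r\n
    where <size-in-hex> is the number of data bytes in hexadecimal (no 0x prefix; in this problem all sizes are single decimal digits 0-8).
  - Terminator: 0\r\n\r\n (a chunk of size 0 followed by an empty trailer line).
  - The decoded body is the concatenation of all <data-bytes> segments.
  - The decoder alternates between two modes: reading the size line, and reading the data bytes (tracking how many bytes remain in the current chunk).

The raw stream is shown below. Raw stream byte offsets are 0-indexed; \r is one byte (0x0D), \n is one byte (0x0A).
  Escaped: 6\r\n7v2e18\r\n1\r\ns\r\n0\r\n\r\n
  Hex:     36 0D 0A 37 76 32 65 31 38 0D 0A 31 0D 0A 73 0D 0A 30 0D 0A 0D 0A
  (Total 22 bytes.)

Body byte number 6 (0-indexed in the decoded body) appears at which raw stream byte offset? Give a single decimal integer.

Chunk 1: stream[0..1]='6' size=0x6=6, data at stream[3..9]='7v2e18' -> body[0..6], body so far='7v2e18'
Chunk 2: stream[11..12]='1' size=0x1=1, data at stream[14..15]='s' -> body[6..7], body so far='7v2e18s'
Chunk 3: stream[17..18]='0' size=0 (terminator). Final body='7v2e18s' (7 bytes)
Body byte 6 at stream offset 14

Answer: 14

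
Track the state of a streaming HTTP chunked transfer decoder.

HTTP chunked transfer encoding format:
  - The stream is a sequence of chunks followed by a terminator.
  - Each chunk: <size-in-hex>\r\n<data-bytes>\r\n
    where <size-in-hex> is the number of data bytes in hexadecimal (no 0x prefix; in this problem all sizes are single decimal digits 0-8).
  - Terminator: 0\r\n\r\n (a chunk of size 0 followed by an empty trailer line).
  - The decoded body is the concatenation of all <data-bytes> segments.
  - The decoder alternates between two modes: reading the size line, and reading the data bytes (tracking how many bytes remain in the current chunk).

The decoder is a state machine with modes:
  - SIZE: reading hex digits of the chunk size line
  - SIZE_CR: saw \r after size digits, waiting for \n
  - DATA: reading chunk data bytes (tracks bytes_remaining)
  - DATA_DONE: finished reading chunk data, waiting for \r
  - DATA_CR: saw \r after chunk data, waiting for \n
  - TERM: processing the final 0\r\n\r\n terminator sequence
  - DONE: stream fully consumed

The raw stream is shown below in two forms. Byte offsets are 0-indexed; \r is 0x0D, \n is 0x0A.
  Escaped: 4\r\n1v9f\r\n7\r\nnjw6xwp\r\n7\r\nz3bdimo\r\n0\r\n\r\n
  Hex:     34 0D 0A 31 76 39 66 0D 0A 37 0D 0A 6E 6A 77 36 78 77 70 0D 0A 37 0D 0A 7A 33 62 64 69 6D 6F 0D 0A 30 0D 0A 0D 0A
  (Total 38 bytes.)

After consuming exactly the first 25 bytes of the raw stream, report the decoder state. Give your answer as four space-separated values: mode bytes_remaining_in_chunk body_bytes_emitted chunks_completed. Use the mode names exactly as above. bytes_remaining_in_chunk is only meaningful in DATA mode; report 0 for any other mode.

Byte 0 = '4': mode=SIZE remaining=0 emitted=0 chunks_done=0
Byte 1 = 0x0D: mode=SIZE_CR remaining=0 emitted=0 chunks_done=0
Byte 2 = 0x0A: mode=DATA remaining=4 emitted=0 chunks_done=0
Byte 3 = '1': mode=DATA remaining=3 emitted=1 chunks_done=0
Byte 4 = 'v': mode=DATA remaining=2 emitted=2 chunks_done=0
Byte 5 = '9': mode=DATA remaining=1 emitted=3 chunks_done=0
Byte 6 = 'f': mode=DATA_DONE remaining=0 emitted=4 chunks_done=0
Byte 7 = 0x0D: mode=DATA_CR remaining=0 emitted=4 chunks_done=0
Byte 8 = 0x0A: mode=SIZE remaining=0 emitted=4 chunks_done=1
Byte 9 = '7': mode=SIZE remaining=0 emitted=4 chunks_done=1
Byte 10 = 0x0D: mode=SIZE_CR remaining=0 emitted=4 chunks_done=1
Byte 11 = 0x0A: mode=DATA remaining=7 emitted=4 chunks_done=1
Byte 12 = 'n': mode=DATA remaining=6 emitted=5 chunks_done=1
Byte 13 = 'j': mode=DATA remaining=5 emitted=6 chunks_done=1
Byte 14 = 'w': mode=DATA remaining=4 emitted=7 chunks_done=1
Byte 15 = '6': mode=DATA remaining=3 emitted=8 chunks_done=1
Byte 16 = 'x': mode=DATA remaining=2 emitted=9 chunks_done=1
Byte 17 = 'w': mode=DATA remaining=1 emitted=10 chunks_done=1
Byte 18 = 'p': mode=DATA_DONE remaining=0 emitted=11 chunks_done=1
Byte 19 = 0x0D: mode=DATA_CR remaining=0 emitted=11 chunks_done=1
Byte 20 = 0x0A: mode=SIZE remaining=0 emitted=11 chunks_done=2
Byte 21 = '7': mode=SIZE remaining=0 emitted=11 chunks_done=2
Byte 22 = 0x0D: mode=SIZE_CR remaining=0 emitted=11 chunks_done=2
Byte 23 = 0x0A: mode=DATA remaining=7 emitted=11 chunks_done=2
Byte 24 = 'z': mode=DATA remaining=6 emitted=12 chunks_done=2

Answer: DATA 6 12 2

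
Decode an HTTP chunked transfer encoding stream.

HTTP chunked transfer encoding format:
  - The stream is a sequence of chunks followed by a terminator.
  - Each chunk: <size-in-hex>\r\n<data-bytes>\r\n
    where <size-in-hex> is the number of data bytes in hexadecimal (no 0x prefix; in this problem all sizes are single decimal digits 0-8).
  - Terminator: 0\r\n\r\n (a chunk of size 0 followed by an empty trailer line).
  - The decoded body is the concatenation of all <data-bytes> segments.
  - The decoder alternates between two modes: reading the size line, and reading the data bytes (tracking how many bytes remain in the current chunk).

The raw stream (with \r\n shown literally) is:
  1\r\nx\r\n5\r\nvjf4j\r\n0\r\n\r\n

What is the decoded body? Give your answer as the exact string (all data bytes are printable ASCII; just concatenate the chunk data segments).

Answer: xvjf4j

Derivation:
Chunk 1: stream[0..1]='1' size=0x1=1, data at stream[3..4]='x' -> body[0..1], body so far='x'
Chunk 2: stream[6..7]='5' size=0x5=5, data at stream[9..14]='vjf4j' -> body[1..6], body so far='xvjf4j'
Chunk 3: stream[16..17]='0' size=0 (terminator). Final body='xvjf4j' (6 bytes)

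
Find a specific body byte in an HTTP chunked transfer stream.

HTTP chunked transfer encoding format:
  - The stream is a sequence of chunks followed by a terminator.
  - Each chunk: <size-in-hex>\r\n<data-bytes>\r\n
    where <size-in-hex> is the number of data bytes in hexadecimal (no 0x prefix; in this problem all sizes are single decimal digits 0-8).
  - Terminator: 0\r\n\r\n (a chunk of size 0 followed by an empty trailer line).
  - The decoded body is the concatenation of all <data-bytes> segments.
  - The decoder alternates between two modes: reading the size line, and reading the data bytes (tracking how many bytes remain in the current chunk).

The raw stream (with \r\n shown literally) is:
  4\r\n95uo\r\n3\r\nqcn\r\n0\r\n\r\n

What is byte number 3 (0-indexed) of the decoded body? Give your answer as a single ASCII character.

Chunk 1: stream[0..1]='4' size=0x4=4, data at stream[3..7]='95uo' -> body[0..4], body so far='95uo'
Chunk 2: stream[9..10]='3' size=0x3=3, data at stream[12..15]='qcn' -> body[4..7], body so far='95uoqcn'
Chunk 3: stream[17..18]='0' size=0 (terminator). Final body='95uoqcn' (7 bytes)
Body byte 3 = 'o'

Answer: o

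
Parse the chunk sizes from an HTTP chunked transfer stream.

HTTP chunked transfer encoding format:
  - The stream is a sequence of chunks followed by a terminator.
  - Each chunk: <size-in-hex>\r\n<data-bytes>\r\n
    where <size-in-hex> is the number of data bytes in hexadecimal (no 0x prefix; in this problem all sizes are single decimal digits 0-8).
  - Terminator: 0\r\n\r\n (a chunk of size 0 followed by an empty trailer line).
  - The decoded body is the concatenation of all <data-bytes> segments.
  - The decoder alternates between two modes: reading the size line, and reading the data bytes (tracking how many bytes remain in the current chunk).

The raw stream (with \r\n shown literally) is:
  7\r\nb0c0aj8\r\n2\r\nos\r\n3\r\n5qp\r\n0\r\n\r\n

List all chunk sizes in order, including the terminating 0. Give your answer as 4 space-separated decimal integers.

Answer: 7 2 3 0

Derivation:
Chunk 1: stream[0..1]='7' size=0x7=7, data at stream[3..10]='b0c0aj8' -> body[0..7], body so far='b0c0aj8'
Chunk 2: stream[12..13]='2' size=0x2=2, data at stream[15..17]='os' -> body[7..9], body so far='b0c0aj8os'
Chunk 3: stream[19..20]='3' size=0x3=3, data at stream[22..25]='5qp' -> body[9..12], body so far='b0c0aj8os5qp'
Chunk 4: stream[27..28]='0' size=0 (terminator). Final body='b0c0aj8os5qp' (12 bytes)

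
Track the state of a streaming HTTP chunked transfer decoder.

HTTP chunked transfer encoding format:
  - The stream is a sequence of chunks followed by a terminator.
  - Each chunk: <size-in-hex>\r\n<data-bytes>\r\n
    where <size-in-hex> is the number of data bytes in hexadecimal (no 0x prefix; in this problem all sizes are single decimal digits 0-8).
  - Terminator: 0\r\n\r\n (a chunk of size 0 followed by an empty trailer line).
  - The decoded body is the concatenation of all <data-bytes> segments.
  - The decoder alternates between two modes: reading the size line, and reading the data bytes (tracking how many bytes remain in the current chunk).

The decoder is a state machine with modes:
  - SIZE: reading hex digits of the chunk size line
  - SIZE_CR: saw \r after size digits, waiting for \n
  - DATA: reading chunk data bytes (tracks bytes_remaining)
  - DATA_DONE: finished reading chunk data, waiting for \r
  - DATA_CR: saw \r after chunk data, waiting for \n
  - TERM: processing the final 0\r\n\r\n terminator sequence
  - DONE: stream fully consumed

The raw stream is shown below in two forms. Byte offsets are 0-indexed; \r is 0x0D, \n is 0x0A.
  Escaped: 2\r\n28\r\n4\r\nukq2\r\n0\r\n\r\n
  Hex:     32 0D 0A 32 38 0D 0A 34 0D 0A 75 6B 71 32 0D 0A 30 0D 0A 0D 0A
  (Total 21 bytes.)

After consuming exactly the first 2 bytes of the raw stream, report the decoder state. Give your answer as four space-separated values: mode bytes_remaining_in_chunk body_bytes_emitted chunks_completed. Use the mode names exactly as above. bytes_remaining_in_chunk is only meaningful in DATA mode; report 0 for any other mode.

Answer: SIZE_CR 0 0 0

Derivation:
Byte 0 = '2': mode=SIZE remaining=0 emitted=0 chunks_done=0
Byte 1 = 0x0D: mode=SIZE_CR remaining=0 emitted=0 chunks_done=0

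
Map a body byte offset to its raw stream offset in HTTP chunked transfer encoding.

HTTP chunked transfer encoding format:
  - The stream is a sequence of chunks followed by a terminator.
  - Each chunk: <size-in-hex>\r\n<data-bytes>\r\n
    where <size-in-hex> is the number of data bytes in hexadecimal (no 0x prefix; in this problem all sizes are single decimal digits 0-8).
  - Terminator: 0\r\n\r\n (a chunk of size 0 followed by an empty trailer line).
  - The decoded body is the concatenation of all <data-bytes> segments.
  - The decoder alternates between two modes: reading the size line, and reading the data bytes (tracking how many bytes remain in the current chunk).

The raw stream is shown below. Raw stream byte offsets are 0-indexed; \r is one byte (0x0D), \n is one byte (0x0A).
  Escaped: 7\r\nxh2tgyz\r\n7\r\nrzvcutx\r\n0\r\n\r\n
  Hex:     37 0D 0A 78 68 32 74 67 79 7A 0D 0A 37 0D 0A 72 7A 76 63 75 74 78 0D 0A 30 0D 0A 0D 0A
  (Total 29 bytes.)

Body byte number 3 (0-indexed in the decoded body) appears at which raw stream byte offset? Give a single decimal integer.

Answer: 6

Derivation:
Chunk 1: stream[0..1]='7' size=0x7=7, data at stream[3..10]='xh2tgyz' -> body[0..7], body so far='xh2tgyz'
Chunk 2: stream[12..13]='7' size=0x7=7, data at stream[15..22]='rzvcutx' -> body[7..14], body so far='xh2tgyzrzvcutx'
Chunk 3: stream[24..25]='0' size=0 (terminator). Final body='xh2tgyzrzvcutx' (14 bytes)
Body byte 3 at stream offset 6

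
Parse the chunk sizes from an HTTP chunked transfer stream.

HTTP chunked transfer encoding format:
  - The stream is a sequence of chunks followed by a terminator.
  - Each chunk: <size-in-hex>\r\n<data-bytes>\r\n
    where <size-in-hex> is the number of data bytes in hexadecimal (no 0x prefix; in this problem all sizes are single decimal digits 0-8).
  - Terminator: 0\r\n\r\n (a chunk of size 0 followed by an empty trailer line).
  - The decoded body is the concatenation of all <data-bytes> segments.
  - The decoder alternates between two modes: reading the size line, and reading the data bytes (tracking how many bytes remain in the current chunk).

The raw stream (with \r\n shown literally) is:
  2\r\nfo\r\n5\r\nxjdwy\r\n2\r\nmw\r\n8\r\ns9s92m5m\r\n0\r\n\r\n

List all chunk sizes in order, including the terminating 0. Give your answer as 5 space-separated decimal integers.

Chunk 1: stream[0..1]='2' size=0x2=2, data at stream[3..5]='fo' -> body[0..2], body so far='fo'
Chunk 2: stream[7..8]='5' size=0x5=5, data at stream[10..15]='xjdwy' -> body[2..7], body so far='foxjdwy'
Chunk 3: stream[17..18]='2' size=0x2=2, data at stream[20..22]='mw' -> body[7..9], body so far='foxjdwymw'
Chunk 4: stream[24..25]='8' size=0x8=8, data at stream[27..35]='s9s92m5m' -> body[9..17], body so far='foxjdwymws9s92m5m'
Chunk 5: stream[37..38]='0' size=0 (terminator). Final body='foxjdwymws9s92m5m' (17 bytes)

Answer: 2 5 2 8 0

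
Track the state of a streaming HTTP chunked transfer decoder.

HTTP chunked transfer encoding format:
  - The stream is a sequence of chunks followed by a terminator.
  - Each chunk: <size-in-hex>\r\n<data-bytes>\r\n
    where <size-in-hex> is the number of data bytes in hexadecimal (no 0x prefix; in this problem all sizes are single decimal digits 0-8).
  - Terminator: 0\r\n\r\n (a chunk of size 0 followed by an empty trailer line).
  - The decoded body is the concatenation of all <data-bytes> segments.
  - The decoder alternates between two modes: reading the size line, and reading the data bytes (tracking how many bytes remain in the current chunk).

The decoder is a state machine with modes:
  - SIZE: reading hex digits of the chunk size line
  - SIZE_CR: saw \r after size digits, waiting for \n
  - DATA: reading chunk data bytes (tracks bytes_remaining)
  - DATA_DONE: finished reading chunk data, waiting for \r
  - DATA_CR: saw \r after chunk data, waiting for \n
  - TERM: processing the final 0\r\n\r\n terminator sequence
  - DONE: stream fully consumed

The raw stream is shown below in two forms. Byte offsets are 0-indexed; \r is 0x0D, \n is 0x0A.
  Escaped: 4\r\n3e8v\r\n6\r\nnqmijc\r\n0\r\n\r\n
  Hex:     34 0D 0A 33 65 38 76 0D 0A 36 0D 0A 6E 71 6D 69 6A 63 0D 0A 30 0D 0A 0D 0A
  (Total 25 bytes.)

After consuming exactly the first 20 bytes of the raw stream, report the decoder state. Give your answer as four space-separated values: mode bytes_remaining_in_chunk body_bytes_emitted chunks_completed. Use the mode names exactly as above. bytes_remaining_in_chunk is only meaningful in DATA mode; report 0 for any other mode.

Byte 0 = '4': mode=SIZE remaining=0 emitted=0 chunks_done=0
Byte 1 = 0x0D: mode=SIZE_CR remaining=0 emitted=0 chunks_done=0
Byte 2 = 0x0A: mode=DATA remaining=4 emitted=0 chunks_done=0
Byte 3 = '3': mode=DATA remaining=3 emitted=1 chunks_done=0
Byte 4 = 'e': mode=DATA remaining=2 emitted=2 chunks_done=0
Byte 5 = '8': mode=DATA remaining=1 emitted=3 chunks_done=0
Byte 6 = 'v': mode=DATA_DONE remaining=0 emitted=4 chunks_done=0
Byte 7 = 0x0D: mode=DATA_CR remaining=0 emitted=4 chunks_done=0
Byte 8 = 0x0A: mode=SIZE remaining=0 emitted=4 chunks_done=1
Byte 9 = '6': mode=SIZE remaining=0 emitted=4 chunks_done=1
Byte 10 = 0x0D: mode=SIZE_CR remaining=0 emitted=4 chunks_done=1
Byte 11 = 0x0A: mode=DATA remaining=6 emitted=4 chunks_done=1
Byte 12 = 'n': mode=DATA remaining=5 emitted=5 chunks_done=1
Byte 13 = 'q': mode=DATA remaining=4 emitted=6 chunks_done=1
Byte 14 = 'm': mode=DATA remaining=3 emitted=7 chunks_done=1
Byte 15 = 'i': mode=DATA remaining=2 emitted=8 chunks_done=1
Byte 16 = 'j': mode=DATA remaining=1 emitted=9 chunks_done=1
Byte 17 = 'c': mode=DATA_DONE remaining=0 emitted=10 chunks_done=1
Byte 18 = 0x0D: mode=DATA_CR remaining=0 emitted=10 chunks_done=1
Byte 19 = 0x0A: mode=SIZE remaining=0 emitted=10 chunks_done=2

Answer: SIZE 0 10 2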